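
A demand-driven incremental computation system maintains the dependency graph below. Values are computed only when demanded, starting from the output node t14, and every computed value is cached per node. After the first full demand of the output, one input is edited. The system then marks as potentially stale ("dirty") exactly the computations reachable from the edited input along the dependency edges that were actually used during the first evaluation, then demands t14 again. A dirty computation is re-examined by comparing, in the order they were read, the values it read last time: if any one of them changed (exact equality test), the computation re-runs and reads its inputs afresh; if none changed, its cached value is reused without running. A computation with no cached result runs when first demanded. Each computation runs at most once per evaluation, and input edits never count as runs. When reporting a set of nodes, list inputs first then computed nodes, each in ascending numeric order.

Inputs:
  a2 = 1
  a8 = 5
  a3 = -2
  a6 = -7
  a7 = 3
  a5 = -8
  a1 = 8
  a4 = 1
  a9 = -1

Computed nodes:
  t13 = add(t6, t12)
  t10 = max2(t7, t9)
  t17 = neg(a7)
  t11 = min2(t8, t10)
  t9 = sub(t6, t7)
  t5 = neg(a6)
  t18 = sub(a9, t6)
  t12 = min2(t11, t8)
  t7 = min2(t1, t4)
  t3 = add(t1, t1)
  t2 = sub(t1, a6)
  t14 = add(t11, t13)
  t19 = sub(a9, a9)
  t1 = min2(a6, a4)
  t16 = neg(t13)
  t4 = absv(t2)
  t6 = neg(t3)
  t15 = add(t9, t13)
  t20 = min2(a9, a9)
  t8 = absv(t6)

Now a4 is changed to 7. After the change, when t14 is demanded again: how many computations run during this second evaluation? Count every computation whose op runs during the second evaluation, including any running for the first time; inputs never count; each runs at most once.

Computations that run: t1 — 1 in total.
Key observation: the change is absorbed at t1 — it re-runs but produces the same value, and the output's value is unchanged.

First evaluation (everything demanded from the output):
  t1 = min2(-7, 1) = -7
  t2 = sub(-7, -7) = 0
  t3 = add(-7, -7) = -14
  t4 = absv(0) = 0
  t6 = neg(-14) = 14
  t7 = min2(-7, 0) = -7
  t8 = absv(14) = 14
  t9 = sub(14, -7) = 21
  t10 = max2(-7, 21) = 21
  t11 = min2(14, 21) = 14
  t12 = min2(14, 14) = 14
  t13 = add(14, 14) = 28
  t14 = add(14, 28) = 42

Propagation after the edit:
  t1: runs — a4 1->7; result -7 (same value as before).
  t2: checked — values it read are unchanged (t1 unchanged, a6 unchanged); reused cached 0 without running.
  t3: checked — values it read are unchanged (t1 unchanged, t1 unchanged); reused cached -14 without running.
  t4: checked — values it read are unchanged (t2 unchanged); reused cached 0 without running.
  t6: checked — values it read are unchanged (t3 unchanged); reused cached 14 without running.
  t7: checked — values it read are unchanged (t1 unchanged, t4 unchanged); reused cached -7 without running.
  t8: checked — values it read are unchanged (t6 unchanged); reused cached 14 without running.
  t9: checked — values it read are unchanged (t6 unchanged, t7 unchanged); reused cached 21 without running.
  t10: checked — values it read are unchanged (t7 unchanged, t9 unchanged); reused cached 21 without running.
  t11: checked — values it read are unchanged (t8 unchanged, t10 unchanged); reused cached 14 without running.
  t12: checked — values it read are unchanged (t11 unchanged, t8 unchanged); reused cached 14 without running.
  t13: checked — values it read are unchanged (t6 unchanged, t12 unchanged); reused cached 28 without running.
  t14: checked — values it read are unchanged (t11 unchanged, t13 unchanged); reused cached 42 without running.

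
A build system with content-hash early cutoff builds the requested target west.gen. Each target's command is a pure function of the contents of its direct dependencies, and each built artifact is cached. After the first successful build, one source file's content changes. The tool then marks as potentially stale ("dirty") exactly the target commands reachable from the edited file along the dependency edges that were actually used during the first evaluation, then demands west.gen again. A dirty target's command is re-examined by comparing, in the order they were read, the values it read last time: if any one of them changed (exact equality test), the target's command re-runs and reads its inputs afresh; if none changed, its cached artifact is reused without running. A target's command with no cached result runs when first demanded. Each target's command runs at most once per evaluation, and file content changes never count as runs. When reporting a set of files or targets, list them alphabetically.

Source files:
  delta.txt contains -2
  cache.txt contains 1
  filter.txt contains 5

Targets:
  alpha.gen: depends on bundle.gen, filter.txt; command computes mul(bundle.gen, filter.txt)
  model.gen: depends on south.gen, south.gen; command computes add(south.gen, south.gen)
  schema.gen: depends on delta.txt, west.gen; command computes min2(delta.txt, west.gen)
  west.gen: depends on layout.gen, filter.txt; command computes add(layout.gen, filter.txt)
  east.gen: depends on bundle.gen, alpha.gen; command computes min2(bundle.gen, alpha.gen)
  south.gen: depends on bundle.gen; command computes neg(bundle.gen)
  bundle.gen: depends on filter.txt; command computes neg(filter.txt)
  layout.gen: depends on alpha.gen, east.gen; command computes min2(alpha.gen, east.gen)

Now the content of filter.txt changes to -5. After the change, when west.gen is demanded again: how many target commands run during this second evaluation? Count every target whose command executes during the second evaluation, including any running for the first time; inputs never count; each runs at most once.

First evaluation (everything demanded from the output):
  bundle.gen = neg(5) = -5
  alpha.gen = mul(-5, 5) = -25
  east.gen = min2(-5, -25) = -25
  layout.gen = min2(-25, -25) = -25
  west.gen = add(-25, 5) = -20

Propagation after the edit:
  bundle.gen: runs — filter.txt 5->-5; result 5.
  alpha.gen: runs — bundle.gen -5->5; filter.txt 5->-5; result -25 (same value as before).
  east.gen: runs — bundle.gen -5->5; result -25 (same value as before).
  layout.gen: checked — values it read are unchanged (alpha.gen unchanged, east.gen unchanged); reused cached -25 without running.
  west.gen: runs — filter.txt 5->-5; result -30.

Key observation: the cutoff stops propagation at layout.gen — its inputs' values are unchanged, so it reuses its cache.

Target commands that run: alpha.gen, bundle.gen, east.gen, west.gen — 4 in total.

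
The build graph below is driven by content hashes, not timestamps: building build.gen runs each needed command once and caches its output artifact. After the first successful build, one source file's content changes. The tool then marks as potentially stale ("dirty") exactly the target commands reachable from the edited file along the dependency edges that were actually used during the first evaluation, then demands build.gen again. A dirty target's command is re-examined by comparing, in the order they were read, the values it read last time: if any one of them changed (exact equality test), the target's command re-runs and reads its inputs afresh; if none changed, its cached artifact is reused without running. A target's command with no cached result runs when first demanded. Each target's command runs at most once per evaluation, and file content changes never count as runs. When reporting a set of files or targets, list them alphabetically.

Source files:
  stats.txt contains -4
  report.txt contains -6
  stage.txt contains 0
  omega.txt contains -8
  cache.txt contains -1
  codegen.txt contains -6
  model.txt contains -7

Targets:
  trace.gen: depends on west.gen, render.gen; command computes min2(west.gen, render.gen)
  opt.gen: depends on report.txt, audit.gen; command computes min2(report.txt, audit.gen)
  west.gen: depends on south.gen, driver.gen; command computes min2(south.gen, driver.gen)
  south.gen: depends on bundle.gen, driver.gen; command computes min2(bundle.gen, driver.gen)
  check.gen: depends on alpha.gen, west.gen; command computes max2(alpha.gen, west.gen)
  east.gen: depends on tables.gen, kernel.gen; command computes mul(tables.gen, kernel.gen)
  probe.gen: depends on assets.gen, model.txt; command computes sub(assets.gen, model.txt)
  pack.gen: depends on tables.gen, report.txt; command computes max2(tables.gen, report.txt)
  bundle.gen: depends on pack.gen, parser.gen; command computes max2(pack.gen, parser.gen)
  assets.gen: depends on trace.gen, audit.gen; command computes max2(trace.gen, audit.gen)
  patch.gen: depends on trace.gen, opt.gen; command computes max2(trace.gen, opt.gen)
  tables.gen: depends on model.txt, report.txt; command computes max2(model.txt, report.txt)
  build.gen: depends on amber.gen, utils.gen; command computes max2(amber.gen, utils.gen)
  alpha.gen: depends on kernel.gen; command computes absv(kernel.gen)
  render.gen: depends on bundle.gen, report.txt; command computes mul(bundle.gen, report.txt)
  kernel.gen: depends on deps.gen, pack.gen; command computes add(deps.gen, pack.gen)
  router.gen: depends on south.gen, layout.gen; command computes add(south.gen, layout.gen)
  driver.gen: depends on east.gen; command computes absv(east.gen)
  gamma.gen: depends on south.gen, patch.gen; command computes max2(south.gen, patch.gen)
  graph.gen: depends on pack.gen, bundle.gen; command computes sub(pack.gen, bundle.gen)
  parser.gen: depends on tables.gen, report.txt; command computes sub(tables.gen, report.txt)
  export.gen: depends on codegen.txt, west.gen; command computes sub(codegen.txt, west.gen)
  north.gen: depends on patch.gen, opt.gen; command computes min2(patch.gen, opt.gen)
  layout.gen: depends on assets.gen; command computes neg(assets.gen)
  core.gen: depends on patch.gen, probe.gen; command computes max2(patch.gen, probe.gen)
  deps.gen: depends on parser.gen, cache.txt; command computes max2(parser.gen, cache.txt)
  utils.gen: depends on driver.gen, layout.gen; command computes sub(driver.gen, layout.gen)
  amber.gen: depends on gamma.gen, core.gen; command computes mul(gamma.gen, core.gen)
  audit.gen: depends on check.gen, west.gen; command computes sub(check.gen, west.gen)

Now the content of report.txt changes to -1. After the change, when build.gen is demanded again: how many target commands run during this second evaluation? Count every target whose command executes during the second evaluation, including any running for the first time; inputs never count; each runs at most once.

Run set: alpha.gen, amber.gen, assets.gen, audit.gen, build.gen, bundle.gen, check.gen, core.gen, driver.gen, east.gen, kernel.gen, layout.gen, opt.gen, pack.gen, parser.gen, patch.gen, probe.gen, render.gen, south.gen, tables.gen, utils.gen, west.gen (22 run).
The important point: at deps.gen every value read last time is unchanged, so the dirty flag clears without a run.

Initial pass — values computed on the first demand:
  tables.gen = max2(-7, -6) = -6
  pack.gen = max2(-6, -6) = -6
  parser.gen = sub(-6, -6) = 0
  bundle.gen = max2(-6, 0) = 0
  deps.gen = max2(0, -1) = 0
  kernel.gen = add(0, -6) = -6
  alpha.gen = absv(-6) = 6
  east.gen = mul(-6, -6) = 36
  driver.gen = absv(36) = 36
  render.gen = mul(0, -6) = 0
  south.gen = min2(0, 36) = 0
  west.gen = min2(0, 36) = 0
  check.gen = max2(6, 0) = 6
  audit.gen = sub(6, 0) = 6
  opt.gen = min2(-6, 6) = -6
  trace.gen = min2(0, 0) = 0
  assets.gen = max2(0, 6) = 6
  layout.gen = neg(6) = -6
  patch.gen = max2(0, -6) = 0
  gamma.gen = max2(0, 0) = 0
  probe.gen = sub(6, -7) = 13
  core.gen = max2(0, 13) = 13
  amber.gen = mul(0, 13) = 0
  utils.gen = sub(36, -6) = 42
  build.gen = max2(0, 42) = 42

Second demand — change propagation:
  tables.gen: re-runs because report.txt -6->-1; new result -1.
  pack.gen: re-runs because tables.gen -6->-1; report.txt -6->-1; new result -1.
  parser.gen: re-runs because tables.gen -6->-1; report.txt -6->-1; new result 0 (unchanged).
  bundle.gen: re-runs because pack.gen -6->-1; new result 0 (unchanged).
  deps.gen: re-examined; everything it read last time is the same (parser.gen unchanged, cache.txt unchanged) — cache 0 kept, no run.
  kernel.gen: re-runs because pack.gen -6->-1; new result -1.
  alpha.gen: re-runs because kernel.gen -6->-1; new result 1.
  east.gen: re-runs because tables.gen -6->-1; kernel.gen -6->-1; new result 1.
  driver.gen: re-runs because east.gen 36->1; new result 1.
  render.gen: re-runs because report.txt -6->-1; new result 0 (unchanged).
  south.gen: re-runs because driver.gen 36->1; new result 0 (unchanged).
  west.gen: re-runs because driver.gen 36->1; new result 0 (unchanged).
  check.gen: re-runs because alpha.gen 6->1; new result 1.
  audit.gen: re-runs because check.gen 6->1; new result 1.
  opt.gen: re-runs because report.txt -6->-1; audit.gen 6->1; new result -1.
  trace.gen: re-examined; everything it read last time is the same (west.gen unchanged, render.gen unchanged) — cache 0 kept, no run.
  assets.gen: re-runs because audit.gen 6->1; new result 1.
  layout.gen: re-runs because assets.gen 6->1; new result -1.
  patch.gen: re-runs because opt.gen -6->-1; new result 0 (unchanged).
  gamma.gen: re-examined; everything it read last time is the same (south.gen unchanged, patch.gen unchanged) — cache 0 kept, no run.
  probe.gen: re-runs because assets.gen 6->1; new result 8.
  core.gen: re-runs because probe.gen 13->8; new result 8.
  amber.gen: re-runs because core.gen 13->8; new result 0 (unchanged).
  utils.gen: re-runs because driver.gen 36->1; layout.gen -6->-1; new result 2.
  build.gen: re-runs because utils.gen 42->2; new result 2.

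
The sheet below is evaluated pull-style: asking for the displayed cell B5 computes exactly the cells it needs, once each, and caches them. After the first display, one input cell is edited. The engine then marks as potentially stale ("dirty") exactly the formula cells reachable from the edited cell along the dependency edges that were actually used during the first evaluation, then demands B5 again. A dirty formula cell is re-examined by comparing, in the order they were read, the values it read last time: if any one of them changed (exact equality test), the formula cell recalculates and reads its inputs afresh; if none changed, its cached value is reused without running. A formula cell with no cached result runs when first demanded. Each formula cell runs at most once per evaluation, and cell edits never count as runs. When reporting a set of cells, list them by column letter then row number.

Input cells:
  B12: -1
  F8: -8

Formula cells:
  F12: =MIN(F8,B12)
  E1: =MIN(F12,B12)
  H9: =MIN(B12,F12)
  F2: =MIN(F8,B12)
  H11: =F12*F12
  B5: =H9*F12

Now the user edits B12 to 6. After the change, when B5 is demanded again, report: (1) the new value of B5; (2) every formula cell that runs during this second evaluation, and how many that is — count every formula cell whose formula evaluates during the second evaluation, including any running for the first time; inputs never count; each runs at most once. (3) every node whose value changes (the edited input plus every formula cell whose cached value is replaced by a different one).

First demand of the output computes:
  F12 = MIN(-8, -1) = -8
  H9 = MIN(-1, -8) = -8
  B5 = -8 * -8 = 64

After the edit, cleaning proceeds:
  F12: a read changed (B12 -1->6) — executes, giving -8 — identical to its old value.
  H9: a read changed (B12 -1->6) — executes, giving -8 — identical to its old value.
  B5: dirty, but its reads are unchanged (H9 unchanged, F12 unchanged); cached 64 stands.

Note where the cutoff bites: B5 is checked, finds nothing changed, and keeps its cache.

Demanding B5 again yields 64.
2 formula cells run: F12, H9.
The nodes whose values change: B12.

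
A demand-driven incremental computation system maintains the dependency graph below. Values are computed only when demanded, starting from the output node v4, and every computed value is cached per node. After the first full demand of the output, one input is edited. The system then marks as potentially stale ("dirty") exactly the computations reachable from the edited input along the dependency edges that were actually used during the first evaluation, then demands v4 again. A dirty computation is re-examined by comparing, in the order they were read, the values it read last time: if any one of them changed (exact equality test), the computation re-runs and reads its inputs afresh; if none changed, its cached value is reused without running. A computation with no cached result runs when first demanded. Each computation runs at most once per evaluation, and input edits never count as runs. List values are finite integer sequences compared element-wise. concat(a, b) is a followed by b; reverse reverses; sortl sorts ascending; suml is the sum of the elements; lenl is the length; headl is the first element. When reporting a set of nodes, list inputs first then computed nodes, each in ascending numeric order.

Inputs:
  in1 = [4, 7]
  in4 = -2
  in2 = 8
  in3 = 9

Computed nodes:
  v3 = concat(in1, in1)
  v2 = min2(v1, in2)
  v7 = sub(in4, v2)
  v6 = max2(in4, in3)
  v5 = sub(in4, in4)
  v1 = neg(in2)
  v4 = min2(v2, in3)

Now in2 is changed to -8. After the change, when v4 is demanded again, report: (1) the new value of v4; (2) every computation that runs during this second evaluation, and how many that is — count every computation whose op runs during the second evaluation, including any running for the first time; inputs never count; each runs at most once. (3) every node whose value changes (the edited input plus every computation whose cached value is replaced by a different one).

First evaluation (everything demanded from the output):
  v1 = neg(8) = -8
  v2 = min2(-8, 8) = -8
  v4 = min2(-8, 9) = -8

Propagation after the edit:
  v1: runs — in2 8->-8; result 8.
  v2: runs — v1 -8->8; in2 8->-8; result -8 (same value as before).
  v4: checked — values it read are unchanged (v2 unchanged, in3 unchanged); reused cached -8 without running.

Key observation: the change is absorbed at v2 — it re-runs but produces the same value, and the output's value is unchanged.

New value of v4: -8.
Computations that run: v1, v2 — 2 in total.
Values that change: in2, v1.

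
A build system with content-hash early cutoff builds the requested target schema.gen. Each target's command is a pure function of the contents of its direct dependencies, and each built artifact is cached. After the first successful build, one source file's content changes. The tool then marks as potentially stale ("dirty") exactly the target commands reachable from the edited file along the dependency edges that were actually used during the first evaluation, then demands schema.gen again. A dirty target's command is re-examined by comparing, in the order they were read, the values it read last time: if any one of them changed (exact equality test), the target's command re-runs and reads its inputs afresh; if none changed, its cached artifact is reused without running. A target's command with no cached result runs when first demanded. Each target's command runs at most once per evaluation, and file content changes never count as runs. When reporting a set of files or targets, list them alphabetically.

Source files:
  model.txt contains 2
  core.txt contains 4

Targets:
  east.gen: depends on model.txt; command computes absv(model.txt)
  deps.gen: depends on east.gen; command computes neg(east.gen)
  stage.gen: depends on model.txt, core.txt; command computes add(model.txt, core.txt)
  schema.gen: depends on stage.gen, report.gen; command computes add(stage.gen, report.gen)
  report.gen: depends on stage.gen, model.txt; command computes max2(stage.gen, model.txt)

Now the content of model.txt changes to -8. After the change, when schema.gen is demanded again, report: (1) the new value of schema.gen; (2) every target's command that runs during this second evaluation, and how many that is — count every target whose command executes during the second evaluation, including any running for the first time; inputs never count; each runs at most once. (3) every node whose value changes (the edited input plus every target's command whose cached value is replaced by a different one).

New value of schema.gen: -8.
Target commands that run: report.gen, schema.gen, stage.gen — 3 in total.
Values that change: model.txt, report.gen, schema.gen, stage.gen.

First evaluation (everything demanded from the output):
  stage.gen = add(2, 4) = 6
  report.gen = max2(6, 2) = 6
  schema.gen = add(6, 6) = 12

Propagation after the edit:
  stage.gen: runs — model.txt 2->-8; result -4.
  report.gen: runs — stage.gen 6->-4; model.txt 2->-8; result -4.
  schema.gen: runs — stage.gen 6->-4; report.gen 6->-4; result -8.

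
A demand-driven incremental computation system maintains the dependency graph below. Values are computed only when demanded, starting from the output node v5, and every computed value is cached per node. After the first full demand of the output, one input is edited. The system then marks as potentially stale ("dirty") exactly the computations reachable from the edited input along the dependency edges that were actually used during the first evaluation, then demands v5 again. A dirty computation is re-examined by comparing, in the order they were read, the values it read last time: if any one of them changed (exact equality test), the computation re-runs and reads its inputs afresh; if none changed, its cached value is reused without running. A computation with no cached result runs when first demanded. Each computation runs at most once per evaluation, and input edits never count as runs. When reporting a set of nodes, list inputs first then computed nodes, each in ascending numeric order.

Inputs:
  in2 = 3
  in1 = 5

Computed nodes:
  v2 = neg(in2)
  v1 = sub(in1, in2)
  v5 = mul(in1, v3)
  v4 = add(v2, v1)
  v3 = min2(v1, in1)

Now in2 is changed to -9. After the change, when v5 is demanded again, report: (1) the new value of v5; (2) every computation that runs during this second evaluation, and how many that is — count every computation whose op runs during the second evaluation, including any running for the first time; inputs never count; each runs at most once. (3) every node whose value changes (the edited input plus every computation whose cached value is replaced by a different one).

New value of v5: 25.
Computations that run: v1, v3, v5 — 3 in total.
Values that change: in2, v1, v3, v5.

First evaluation (everything demanded from the output):
  v1 = sub(5, 3) = 2
  v3 = min2(2, 5) = 2
  v5 = mul(5, 2) = 10

Propagation after the edit:
  v1: runs — in2 3->-9; result 14.
  v3: runs — v1 2->14; result 5.
  v5: runs — v3 2->5; result 25.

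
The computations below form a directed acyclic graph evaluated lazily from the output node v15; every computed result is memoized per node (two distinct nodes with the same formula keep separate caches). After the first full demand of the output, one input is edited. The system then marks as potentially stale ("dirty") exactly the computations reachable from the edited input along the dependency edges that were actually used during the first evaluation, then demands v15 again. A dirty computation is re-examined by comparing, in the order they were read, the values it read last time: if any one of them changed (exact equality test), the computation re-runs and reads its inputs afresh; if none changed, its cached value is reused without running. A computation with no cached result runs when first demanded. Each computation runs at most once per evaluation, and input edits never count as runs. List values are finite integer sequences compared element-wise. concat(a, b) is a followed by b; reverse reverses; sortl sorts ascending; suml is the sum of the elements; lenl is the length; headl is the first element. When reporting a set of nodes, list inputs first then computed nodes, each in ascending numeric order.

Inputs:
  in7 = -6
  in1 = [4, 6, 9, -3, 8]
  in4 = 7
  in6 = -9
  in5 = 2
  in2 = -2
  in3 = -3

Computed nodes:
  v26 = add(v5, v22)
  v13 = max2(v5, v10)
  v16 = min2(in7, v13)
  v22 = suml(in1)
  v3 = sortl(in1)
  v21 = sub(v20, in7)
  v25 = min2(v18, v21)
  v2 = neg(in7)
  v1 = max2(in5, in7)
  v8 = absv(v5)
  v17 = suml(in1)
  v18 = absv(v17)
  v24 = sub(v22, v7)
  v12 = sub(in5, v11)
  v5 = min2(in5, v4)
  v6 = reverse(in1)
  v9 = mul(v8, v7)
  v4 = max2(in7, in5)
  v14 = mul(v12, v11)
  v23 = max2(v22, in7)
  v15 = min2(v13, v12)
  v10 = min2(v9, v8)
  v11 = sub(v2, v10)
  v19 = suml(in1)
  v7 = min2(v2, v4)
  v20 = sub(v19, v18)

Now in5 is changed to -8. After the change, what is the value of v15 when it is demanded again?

First demand of the output computes:
  v2 = neg(-6) = 6
  v4 = max2(-6, 2) = 2
  v5 = min2(2, 2) = 2
  v7 = min2(6, 2) = 2
  v8 = absv(2) = 2
  v9 = mul(2, 2) = 4
  v10 = min2(4, 2) = 2
  v11 = sub(6, 2) = 4
  v12 = sub(2, 4) = -2
  v13 = max2(2, 2) = 2
  v15 = min2(2, -2) = -2

After the edit, cleaning proceeds:
  v4: a read changed (in5 2->-8) — executes, giving -6.
  v5: a read changed (in5 2->-8; v4 2->-6) — executes, giving -8.
  v7: a read changed (v4 2->-6) — executes, giving -6.
  v8: a read changed (v5 2->-8) — executes, giving 8.
  v9: a read changed (v8 2->8; v7 2->-6) — executes, giving -48.
  v10: a read changed (v9 4->-48; v8 2->8) — executes, giving -48.
  v11: a read changed (v10 2->-48) — executes, giving 54.
  v12: a read changed (in5 2->-8; v11 4->54) — executes, giving -62.
  v13: a read changed (v5 2->-8; v10 2->-48) — executes, giving -8.
  v15: a read changed (v13 2->-8; v12 -2->-62) — executes, giving -62.

Demanding v15 again yields -62.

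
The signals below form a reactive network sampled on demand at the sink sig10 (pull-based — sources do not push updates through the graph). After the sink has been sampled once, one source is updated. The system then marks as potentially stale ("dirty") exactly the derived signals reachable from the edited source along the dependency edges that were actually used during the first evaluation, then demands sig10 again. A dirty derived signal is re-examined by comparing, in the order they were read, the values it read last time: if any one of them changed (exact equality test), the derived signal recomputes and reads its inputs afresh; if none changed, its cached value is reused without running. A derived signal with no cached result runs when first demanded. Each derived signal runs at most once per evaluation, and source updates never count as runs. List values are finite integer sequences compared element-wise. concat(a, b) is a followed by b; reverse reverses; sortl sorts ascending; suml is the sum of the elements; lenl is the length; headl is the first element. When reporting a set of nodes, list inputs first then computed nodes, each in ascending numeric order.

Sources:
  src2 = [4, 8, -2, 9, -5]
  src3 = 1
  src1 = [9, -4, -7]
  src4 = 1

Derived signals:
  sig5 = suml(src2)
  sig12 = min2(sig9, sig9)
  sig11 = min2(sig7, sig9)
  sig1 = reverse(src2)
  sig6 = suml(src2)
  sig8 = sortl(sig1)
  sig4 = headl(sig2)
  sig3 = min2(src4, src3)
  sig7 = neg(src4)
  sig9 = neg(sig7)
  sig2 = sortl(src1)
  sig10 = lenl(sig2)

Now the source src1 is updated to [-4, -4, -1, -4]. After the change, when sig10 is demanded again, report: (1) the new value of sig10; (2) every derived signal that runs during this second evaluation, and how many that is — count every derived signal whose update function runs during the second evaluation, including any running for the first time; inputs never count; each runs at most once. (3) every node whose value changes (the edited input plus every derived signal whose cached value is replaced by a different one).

sig10 now evaluates to 4.
Run set: sig2, sig10 (2 run).
Changed values: src1, sig2, sig10.

Initial pass — values computed on the first demand:
  sig2 = sortl([9, -4, -7]) = [-7, -4, 9]
  sig10 = lenl([-7, -4, 9]) = 3

Second demand — change propagation:
  sig2: re-runs because src1 [9, -4, -7]->[-4, -4, -1, -4]; new result [-4, -4, -4, -1].
  sig10: re-runs because sig2 [-7, -4, 9]->[-4, -4, -4, -1]; new result 4.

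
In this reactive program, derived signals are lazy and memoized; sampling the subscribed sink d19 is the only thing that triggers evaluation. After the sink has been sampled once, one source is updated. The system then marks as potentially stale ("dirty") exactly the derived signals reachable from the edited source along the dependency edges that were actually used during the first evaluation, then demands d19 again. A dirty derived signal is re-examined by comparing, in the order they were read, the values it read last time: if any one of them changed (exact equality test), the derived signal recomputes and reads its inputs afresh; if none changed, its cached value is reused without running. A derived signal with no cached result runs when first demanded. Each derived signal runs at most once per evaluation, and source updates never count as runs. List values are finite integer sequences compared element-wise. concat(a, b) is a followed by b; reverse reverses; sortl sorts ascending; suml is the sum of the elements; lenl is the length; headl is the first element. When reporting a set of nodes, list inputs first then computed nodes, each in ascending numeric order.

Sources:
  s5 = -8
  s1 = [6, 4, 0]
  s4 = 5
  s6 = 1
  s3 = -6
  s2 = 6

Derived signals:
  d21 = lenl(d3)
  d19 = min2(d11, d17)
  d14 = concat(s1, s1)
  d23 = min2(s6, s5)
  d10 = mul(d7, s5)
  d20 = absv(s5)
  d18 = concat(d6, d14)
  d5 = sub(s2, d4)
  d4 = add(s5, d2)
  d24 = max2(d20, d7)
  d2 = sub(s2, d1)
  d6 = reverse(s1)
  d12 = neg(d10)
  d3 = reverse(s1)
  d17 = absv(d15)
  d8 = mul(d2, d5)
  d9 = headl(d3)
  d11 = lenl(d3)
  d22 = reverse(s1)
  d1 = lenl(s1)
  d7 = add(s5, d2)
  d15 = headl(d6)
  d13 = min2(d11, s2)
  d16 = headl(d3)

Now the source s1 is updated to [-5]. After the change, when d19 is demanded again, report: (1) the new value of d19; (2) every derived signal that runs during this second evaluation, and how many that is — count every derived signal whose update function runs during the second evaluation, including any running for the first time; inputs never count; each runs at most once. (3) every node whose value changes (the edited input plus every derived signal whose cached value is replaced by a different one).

Demanding d19 again yields 1.
6 derived signals run: d3, d6, d11, d15, d17, d19.
The nodes whose values change: s1, d3, d6, d11, d15, d17, d19.

First demand of the output computes:
  d3 = reverse([6, 4, 0]) = [0, 4, 6]
  d6 = reverse([6, 4, 0]) = [0, 4, 6]
  d11 = lenl([0, 4, 6]) = 3
  d15 = headl([0, 4, 6]) = 0
  d17 = absv(0) = 0
  d19 = min2(3, 0) = 0

After the edit, cleaning proceeds:
  d3: a read changed (s1 [6, 4, 0]->[-5]) — executes, giving [-5].
  d6: a read changed (s1 [6, 4, 0]->[-5]) — executes, giving [-5].
  d11: a read changed (d3 [0, 4, 6]->[-5]) — executes, giving 1.
  d15: a read changed (d6 [0, 4, 6]->[-5]) — executes, giving -5.
  d17: a read changed (d15 0->-5) — executes, giving 5.
  d19: a read changed (d11 3->1; d17 0->5) — executes, giving 1.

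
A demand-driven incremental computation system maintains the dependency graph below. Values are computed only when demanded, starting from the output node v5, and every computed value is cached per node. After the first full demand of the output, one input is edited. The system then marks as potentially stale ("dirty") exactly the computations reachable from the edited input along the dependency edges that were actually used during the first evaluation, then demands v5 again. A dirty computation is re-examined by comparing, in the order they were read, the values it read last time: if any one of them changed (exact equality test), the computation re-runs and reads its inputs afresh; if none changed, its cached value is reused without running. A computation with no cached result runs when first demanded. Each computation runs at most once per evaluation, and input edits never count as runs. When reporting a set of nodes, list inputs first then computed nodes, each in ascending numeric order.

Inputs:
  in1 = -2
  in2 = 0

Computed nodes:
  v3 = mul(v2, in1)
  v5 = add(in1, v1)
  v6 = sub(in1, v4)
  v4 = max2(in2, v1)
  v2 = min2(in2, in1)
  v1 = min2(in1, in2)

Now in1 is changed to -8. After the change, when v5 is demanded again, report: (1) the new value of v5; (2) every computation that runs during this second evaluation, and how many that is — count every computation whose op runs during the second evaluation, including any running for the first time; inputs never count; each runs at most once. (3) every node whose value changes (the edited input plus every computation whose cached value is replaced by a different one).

First evaluation (everything demanded from the output):
  v1 = min2(-2, 0) = -2
  v5 = add(-2, -2) = -4

Propagation after the edit:
  v1: runs — in1 -2->-8; result -8.
  v5: runs — in1 -2->-8; v1 -2->-8; result -16.

New value of v5: -16.
Computations that run: v1, v5 — 2 in total.
Values that change: in1, v1, v5.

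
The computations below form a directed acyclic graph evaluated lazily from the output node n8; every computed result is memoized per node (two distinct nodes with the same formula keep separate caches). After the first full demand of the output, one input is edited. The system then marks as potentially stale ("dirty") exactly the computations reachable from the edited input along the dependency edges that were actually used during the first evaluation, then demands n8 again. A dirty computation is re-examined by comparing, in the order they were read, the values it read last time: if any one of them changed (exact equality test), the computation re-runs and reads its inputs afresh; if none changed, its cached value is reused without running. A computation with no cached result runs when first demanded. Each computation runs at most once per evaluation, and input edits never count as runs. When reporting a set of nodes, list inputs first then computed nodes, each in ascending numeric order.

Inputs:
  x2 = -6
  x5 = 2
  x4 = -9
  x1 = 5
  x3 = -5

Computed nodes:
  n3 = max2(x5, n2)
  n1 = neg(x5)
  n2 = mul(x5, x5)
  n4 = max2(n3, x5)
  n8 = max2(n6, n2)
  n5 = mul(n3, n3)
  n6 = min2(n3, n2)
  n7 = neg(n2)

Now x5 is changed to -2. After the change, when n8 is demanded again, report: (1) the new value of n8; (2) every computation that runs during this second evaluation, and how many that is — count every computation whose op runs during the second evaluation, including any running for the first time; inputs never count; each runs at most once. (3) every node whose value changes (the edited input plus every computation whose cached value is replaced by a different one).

Demanding n8 again yields 4.
2 computations run: n2, n3.
The nodes whose values change: x5.
Note where the cutoff bites: n6 is checked, finds nothing changed, and keeps its cache.

First demand of the output computes:
  n2 = mul(2, 2) = 4
  n3 = max2(2, 4) = 4
  n6 = min2(4, 4) = 4
  n8 = max2(4, 4) = 4

After the edit, cleaning proceeds:
  n2: a read changed (x5 2->-2; x5 2->-2) — executes, giving 4 — identical to its old value.
  n3: a read changed (x5 2->-2) — executes, giving 4 — identical to its old value.
  n6: dirty, but its reads are unchanged (n3 unchanged, n2 unchanged); cached 4 stands.
  n8: dirty, but its reads are unchanged (n6 unchanged, n2 unchanged); cached 4 stands.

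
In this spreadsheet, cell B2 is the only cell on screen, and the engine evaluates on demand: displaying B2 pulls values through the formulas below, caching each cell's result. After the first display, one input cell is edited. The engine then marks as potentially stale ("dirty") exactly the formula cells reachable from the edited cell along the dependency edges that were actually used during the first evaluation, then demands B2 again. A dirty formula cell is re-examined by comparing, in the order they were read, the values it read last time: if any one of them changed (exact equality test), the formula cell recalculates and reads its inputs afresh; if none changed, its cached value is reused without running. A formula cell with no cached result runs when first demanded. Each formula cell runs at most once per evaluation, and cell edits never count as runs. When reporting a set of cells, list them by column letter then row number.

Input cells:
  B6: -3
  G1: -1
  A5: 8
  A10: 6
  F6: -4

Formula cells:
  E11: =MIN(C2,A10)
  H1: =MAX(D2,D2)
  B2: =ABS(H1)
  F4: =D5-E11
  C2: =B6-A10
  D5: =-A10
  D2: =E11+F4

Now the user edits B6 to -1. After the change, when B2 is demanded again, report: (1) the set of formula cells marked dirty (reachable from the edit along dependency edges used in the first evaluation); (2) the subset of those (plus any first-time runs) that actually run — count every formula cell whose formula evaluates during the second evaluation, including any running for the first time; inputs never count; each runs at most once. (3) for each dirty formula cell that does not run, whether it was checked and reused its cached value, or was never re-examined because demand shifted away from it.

Dirty set: B2, C2, D2, E11, F4, H1.
Run set: C2, D2, E11, F4 (4 run).
Re-examined without running (cache reused): B2, H1.
The important point: D2 recomputes to an identical value, and the output ends up unchanged.

Initial pass — values computed on the first demand:
  C2 = -3 - 6 = -9
  D5 = -(6) = -6
  E11 = MIN(-9, 6) = -9
  F4 = -6 - -9 = 3
  D2 = -9 + 3 = -6
  H1 = MAX(-6, -6) = -6
  B2 = ABS(-6) = 6

Second demand — change propagation:
  C2: re-runs because B6 -3->-1; new result -7.
  E11: re-runs because C2 -9->-7; new result -7.
  F4: re-runs because E11 -9->-7; new result 1.
  D2: re-runs because E11 -9->-7; F4 3->1; new result -6 (unchanged).
  H1: re-examined; everything it read last time is the same (D2 unchanged, D2 unchanged) — cache -6 kept, no run.
  B2: re-examined; everything it read last time is the same (H1 unchanged) — cache 6 kept, no run.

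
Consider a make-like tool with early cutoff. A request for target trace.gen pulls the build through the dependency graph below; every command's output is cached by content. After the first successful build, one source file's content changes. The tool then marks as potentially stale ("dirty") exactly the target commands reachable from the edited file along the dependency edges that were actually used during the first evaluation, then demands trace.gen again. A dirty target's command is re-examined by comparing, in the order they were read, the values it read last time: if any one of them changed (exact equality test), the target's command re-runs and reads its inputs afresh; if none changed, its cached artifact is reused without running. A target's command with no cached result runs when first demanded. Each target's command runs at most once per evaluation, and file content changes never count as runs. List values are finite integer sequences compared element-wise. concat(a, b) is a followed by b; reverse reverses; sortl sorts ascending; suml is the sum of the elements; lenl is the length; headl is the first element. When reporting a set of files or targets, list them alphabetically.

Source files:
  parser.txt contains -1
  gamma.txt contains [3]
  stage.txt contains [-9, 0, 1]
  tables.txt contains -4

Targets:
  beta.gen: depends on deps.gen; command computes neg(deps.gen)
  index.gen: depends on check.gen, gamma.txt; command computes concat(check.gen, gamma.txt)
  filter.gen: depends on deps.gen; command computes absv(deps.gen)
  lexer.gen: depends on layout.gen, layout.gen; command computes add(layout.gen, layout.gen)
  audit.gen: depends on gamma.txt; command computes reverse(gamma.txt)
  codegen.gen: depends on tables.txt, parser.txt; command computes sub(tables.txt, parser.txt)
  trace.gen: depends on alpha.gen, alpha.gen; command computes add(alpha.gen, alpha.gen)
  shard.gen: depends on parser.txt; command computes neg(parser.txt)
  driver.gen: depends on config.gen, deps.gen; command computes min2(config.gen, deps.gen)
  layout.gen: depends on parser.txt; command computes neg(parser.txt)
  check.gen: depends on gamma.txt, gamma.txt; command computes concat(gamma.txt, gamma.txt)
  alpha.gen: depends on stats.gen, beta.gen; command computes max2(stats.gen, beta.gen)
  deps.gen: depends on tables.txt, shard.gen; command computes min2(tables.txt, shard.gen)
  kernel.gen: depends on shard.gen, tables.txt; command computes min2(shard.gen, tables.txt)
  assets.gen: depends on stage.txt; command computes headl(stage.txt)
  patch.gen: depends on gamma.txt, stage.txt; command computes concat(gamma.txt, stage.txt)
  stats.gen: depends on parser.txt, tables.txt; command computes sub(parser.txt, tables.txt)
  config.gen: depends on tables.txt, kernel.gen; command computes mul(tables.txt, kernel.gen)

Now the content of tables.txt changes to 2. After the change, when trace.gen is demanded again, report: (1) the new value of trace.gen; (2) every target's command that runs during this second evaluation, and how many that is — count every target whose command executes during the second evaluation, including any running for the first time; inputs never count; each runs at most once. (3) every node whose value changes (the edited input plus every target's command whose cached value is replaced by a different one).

First demand of the output computes:
  shard.gen = neg(-1) = 1
  deps.gen = min2(-4, 1) = -4
  beta.gen = neg(-4) = 4
  stats.gen = sub(-1, -4) = 3
  alpha.gen = max2(3, 4) = 4
  trace.gen = add(4, 4) = 8

After the edit, cleaning proceeds:
  deps.gen: a read changed (tables.txt -4->2) — executes, giving 1.
  beta.gen: a read changed (deps.gen -4->1) — executes, giving -1.
  stats.gen: a read changed (tables.txt -4->2) — executes, giving -3.
  alpha.gen: a read changed (stats.gen 3->-3; beta.gen 4->-1) — executes, giving -1.
  trace.gen: a read changed (alpha.gen 4->-1; alpha.gen 4->-1) — executes, giving -2.

Demanding trace.gen again yields -2.
5 target commands run: alpha.gen, beta.gen, deps.gen, stats.gen, trace.gen.
The nodes whose values change: alpha.gen, beta.gen, deps.gen, stats.gen, tables.txt, trace.gen.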